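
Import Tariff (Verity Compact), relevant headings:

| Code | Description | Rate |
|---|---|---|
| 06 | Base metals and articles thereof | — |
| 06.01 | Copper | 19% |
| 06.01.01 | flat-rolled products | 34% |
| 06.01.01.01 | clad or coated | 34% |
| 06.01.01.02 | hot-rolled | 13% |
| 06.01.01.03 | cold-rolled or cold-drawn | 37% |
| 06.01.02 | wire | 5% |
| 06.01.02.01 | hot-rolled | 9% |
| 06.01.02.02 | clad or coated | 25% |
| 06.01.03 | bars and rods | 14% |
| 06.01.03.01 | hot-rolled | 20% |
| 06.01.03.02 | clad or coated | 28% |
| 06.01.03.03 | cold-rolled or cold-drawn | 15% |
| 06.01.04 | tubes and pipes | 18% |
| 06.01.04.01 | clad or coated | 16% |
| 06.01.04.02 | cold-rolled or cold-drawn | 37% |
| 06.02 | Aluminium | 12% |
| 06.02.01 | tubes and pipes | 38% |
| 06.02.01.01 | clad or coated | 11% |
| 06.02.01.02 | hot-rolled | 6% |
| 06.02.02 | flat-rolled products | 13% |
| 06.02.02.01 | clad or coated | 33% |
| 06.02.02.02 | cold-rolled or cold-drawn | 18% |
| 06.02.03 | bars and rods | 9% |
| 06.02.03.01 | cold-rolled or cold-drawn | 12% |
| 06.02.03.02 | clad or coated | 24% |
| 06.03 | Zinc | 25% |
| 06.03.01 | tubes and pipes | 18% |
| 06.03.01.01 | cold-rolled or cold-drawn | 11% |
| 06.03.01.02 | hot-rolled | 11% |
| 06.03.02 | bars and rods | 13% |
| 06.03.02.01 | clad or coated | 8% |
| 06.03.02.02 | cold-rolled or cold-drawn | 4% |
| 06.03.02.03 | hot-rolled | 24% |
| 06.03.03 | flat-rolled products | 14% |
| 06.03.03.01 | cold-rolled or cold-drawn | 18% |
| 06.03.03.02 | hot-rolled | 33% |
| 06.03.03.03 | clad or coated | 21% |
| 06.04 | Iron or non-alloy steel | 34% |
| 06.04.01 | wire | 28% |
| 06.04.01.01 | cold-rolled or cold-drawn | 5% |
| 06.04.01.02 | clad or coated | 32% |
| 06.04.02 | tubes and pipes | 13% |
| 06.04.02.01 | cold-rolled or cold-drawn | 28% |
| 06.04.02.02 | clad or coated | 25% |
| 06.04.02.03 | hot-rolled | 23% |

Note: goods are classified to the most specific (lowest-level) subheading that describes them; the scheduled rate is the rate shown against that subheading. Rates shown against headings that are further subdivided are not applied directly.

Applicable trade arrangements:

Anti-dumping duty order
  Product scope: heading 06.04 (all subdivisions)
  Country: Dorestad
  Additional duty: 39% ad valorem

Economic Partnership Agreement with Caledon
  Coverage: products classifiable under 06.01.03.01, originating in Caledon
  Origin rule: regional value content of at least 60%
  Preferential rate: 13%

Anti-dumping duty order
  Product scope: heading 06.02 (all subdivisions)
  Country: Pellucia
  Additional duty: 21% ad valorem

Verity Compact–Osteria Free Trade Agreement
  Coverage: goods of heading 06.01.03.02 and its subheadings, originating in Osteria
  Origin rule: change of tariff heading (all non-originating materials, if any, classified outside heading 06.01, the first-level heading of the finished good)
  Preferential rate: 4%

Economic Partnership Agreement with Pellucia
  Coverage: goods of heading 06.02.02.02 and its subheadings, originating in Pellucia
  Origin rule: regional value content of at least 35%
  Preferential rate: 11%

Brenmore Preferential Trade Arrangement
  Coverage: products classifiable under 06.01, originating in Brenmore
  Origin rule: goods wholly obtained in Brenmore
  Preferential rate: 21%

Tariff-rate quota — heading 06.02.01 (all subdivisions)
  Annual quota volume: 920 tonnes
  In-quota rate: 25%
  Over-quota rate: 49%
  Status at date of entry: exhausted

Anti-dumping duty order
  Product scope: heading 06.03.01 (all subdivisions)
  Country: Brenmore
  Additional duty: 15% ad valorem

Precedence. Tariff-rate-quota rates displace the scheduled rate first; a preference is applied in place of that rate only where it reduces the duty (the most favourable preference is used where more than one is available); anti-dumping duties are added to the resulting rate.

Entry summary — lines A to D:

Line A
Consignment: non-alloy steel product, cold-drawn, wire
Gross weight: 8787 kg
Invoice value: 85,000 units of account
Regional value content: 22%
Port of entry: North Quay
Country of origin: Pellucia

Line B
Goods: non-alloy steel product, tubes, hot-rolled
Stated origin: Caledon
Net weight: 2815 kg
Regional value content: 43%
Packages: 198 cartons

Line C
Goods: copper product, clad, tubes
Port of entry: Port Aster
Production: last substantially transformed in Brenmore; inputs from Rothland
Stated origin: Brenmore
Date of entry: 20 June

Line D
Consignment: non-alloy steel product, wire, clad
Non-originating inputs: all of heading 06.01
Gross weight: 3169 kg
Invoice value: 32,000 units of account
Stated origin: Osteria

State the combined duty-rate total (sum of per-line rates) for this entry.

Line A: non-alloy steel → 06.04; wire → 06.04.01; cold-drawn → 06.04.01.01. Scheduled 5%. Pellucia agreement on 06.02.02.02: 06.04.01.01 not covered. → 5%.
Line B: non-alloy steel → 06.04; tubes → 06.04.02; hot-rolled → 06.04.02.03. Scheduled 23%. Caledon agreement on 06.01.03.01: 06.04.02.03 not covered. → 23%.
Line C: copper → 06.01; tubes → 06.01.04; clad → 06.01.04.01. Scheduled 16%. Brenmore agreement on 06.01: not wholly obtained. → 16%.
Line D: non-alloy steel → 06.04; wire → 06.04.01; clad → 06.04.01.02. Scheduled 32%. Osteria agreement on 06.01.03.02: 06.04.01.02 not covered. → 32%.
Sum: 5% + 23% + 16% + 32% = 76%.

76%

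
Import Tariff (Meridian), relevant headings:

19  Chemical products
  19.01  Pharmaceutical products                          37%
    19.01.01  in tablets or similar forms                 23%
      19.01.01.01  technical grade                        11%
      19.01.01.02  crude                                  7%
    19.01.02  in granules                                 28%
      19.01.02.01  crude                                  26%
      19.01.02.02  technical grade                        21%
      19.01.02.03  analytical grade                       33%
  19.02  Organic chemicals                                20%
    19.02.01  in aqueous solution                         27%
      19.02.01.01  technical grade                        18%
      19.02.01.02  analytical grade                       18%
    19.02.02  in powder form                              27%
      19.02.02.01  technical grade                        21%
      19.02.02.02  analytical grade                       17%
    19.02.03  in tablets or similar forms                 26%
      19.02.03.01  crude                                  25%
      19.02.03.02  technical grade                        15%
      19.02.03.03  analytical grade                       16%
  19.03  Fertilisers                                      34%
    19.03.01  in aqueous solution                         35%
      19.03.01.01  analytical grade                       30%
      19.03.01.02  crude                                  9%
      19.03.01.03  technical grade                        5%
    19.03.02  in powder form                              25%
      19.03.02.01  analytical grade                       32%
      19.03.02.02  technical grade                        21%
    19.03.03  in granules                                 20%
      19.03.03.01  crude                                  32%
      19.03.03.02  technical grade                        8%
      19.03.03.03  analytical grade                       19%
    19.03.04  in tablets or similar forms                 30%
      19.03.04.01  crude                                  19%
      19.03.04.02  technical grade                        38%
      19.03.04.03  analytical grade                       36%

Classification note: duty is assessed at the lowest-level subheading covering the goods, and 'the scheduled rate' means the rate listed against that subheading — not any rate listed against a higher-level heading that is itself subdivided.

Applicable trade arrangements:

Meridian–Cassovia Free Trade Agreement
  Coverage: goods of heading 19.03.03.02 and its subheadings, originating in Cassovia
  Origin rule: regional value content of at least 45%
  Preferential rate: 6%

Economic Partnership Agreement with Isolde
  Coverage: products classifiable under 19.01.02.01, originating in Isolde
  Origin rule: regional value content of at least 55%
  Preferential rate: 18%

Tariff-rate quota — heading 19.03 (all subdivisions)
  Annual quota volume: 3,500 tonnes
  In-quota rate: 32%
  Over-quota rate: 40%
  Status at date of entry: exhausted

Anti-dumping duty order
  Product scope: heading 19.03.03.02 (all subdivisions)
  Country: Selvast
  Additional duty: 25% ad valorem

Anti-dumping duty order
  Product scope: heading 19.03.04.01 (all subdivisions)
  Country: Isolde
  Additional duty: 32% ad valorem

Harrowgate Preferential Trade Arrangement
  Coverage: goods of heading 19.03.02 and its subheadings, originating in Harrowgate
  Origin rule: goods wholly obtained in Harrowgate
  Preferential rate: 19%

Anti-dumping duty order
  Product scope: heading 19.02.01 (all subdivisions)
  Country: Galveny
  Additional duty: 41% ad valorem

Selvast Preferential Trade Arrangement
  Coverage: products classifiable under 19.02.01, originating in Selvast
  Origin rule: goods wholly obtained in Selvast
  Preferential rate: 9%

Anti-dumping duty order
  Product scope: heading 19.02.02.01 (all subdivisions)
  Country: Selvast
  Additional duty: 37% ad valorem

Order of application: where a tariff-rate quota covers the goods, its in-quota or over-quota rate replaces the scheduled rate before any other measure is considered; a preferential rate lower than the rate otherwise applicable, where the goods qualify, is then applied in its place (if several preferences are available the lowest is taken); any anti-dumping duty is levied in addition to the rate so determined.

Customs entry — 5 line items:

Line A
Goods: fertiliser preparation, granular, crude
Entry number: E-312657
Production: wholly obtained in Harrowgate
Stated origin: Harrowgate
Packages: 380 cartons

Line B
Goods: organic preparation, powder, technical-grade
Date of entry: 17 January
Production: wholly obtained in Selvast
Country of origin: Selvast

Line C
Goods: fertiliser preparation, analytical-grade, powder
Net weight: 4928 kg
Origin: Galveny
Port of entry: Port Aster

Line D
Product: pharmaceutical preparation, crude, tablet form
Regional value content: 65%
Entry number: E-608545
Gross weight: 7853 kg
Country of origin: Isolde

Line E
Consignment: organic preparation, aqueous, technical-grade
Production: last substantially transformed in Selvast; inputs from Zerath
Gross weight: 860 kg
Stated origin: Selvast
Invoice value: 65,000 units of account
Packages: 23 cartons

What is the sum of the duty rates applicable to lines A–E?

163%

Line A: fertiliser → 19.03; granular → 19.03.03; crude → 19.03.03.01. Scheduled 32%. quota on 19.03 exhausted → over-quota 40%; Harrowgate agreement on 19.03.02: 19.03.03.01 not covered. → 40%.
Line B: organic → 19.02; powder → 19.02.02; technical-grade → 19.02.02.01. Scheduled 21%. Selvast agreement on 19.02.01: 19.02.02.01 not covered; anti-dumping (Selvast, 19.02.02.01): +37%; total 21% + 37% = 58%. → 58%.
Line C: fertiliser → 19.03; powder → 19.03.02; analytical-grade → 19.03.02.01. Scheduled 32%. quota on 19.03 exhausted → over-quota 40%. → 40%.
Line D: pharmaceutical → 19.01; tablet form → 19.01.01; crude → 19.01.01.02. Scheduled 7%. Isolde agreement on 19.01.02.01: 19.01.01.02 not covered. → 7%.
Line E: organic → 19.02; aqueous → 19.02.01; technical-grade → 19.02.01.01. Scheduled 18%. Selvast agreement on 19.02.01: not wholly obtained. → 18%.
Sum: 40% + 58% + 40% + 7% + 18% = 163%.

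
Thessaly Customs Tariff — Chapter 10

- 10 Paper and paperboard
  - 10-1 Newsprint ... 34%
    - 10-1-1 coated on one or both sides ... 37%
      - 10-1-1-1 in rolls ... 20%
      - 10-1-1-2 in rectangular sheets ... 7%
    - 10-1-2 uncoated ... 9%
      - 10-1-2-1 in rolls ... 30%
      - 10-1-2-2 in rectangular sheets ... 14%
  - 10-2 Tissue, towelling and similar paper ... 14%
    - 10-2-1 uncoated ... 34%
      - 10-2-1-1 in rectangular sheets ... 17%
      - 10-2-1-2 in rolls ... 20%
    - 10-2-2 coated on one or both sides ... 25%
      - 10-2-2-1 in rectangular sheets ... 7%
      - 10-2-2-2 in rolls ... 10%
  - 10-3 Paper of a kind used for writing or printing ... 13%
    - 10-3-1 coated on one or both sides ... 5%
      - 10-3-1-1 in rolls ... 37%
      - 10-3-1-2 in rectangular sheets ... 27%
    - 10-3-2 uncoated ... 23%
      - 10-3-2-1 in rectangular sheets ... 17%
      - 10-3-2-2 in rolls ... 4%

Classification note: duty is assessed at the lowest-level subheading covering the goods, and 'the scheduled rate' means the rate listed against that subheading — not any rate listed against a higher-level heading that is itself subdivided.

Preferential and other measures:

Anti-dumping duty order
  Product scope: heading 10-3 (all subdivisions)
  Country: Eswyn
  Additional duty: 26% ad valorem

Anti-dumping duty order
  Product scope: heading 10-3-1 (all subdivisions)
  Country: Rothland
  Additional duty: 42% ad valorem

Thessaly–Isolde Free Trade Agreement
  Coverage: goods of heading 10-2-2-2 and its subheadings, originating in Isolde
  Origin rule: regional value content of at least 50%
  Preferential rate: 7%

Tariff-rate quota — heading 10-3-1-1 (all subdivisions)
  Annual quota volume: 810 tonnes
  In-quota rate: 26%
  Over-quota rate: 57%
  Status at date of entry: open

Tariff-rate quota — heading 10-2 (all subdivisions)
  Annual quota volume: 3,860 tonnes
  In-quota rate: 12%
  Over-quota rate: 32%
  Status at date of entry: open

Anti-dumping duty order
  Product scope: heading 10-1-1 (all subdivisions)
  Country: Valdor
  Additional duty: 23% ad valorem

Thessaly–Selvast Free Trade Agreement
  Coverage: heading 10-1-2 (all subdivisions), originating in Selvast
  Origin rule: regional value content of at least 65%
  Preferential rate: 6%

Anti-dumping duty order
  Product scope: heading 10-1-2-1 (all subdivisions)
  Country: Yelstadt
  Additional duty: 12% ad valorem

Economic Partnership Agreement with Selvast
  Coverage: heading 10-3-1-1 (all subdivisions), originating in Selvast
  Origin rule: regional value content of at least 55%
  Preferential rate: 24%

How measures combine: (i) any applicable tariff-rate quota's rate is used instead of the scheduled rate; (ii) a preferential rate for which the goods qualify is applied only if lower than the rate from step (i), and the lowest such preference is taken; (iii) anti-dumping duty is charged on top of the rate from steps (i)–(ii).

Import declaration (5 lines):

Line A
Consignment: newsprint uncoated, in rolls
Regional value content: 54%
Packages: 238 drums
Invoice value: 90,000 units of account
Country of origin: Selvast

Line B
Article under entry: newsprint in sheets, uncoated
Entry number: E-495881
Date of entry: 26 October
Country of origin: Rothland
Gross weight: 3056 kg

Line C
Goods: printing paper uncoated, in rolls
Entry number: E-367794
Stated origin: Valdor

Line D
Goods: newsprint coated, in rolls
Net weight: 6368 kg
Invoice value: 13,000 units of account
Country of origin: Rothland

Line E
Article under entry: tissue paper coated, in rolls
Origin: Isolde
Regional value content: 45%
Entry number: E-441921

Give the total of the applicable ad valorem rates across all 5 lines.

80%

Line A: newsprint → 10-1; uncoated → 10-1-2; in rolls → 10-1-2-1. Scheduled 30%. Selvast agreement on 10-1-2: RVC < 65%; Selvast agreement on 10-3-1-1: 10-1-2-1 not covered. → 30%.
Line B: newsprint → 10-1; uncoated → 10-1-2; in sheets → 10-1-2-2. Scheduled 14%. No special measure applies. → 14%.
Line C: printing paper → 10-3; uncoated → 10-3-2; in rolls → 10-3-2-2. Scheduled 4%. No special measure applies. → 4%.
Line D: newsprint → 10-1; coated → 10-1-1; in rolls → 10-1-1-1. Scheduled 20%. No special measure applies. → 20%.
Line E: tissue paper → 10-2; coated → 10-2-2; in rolls → 10-2-2-2. Scheduled 10%. quota on 10-2 open → in-quota 12%; Isolde agreement on 10-2-2-2: RVC < 50%. → 12%.
Sum: 30% + 14% + 4% + 20% + 12% = 80%.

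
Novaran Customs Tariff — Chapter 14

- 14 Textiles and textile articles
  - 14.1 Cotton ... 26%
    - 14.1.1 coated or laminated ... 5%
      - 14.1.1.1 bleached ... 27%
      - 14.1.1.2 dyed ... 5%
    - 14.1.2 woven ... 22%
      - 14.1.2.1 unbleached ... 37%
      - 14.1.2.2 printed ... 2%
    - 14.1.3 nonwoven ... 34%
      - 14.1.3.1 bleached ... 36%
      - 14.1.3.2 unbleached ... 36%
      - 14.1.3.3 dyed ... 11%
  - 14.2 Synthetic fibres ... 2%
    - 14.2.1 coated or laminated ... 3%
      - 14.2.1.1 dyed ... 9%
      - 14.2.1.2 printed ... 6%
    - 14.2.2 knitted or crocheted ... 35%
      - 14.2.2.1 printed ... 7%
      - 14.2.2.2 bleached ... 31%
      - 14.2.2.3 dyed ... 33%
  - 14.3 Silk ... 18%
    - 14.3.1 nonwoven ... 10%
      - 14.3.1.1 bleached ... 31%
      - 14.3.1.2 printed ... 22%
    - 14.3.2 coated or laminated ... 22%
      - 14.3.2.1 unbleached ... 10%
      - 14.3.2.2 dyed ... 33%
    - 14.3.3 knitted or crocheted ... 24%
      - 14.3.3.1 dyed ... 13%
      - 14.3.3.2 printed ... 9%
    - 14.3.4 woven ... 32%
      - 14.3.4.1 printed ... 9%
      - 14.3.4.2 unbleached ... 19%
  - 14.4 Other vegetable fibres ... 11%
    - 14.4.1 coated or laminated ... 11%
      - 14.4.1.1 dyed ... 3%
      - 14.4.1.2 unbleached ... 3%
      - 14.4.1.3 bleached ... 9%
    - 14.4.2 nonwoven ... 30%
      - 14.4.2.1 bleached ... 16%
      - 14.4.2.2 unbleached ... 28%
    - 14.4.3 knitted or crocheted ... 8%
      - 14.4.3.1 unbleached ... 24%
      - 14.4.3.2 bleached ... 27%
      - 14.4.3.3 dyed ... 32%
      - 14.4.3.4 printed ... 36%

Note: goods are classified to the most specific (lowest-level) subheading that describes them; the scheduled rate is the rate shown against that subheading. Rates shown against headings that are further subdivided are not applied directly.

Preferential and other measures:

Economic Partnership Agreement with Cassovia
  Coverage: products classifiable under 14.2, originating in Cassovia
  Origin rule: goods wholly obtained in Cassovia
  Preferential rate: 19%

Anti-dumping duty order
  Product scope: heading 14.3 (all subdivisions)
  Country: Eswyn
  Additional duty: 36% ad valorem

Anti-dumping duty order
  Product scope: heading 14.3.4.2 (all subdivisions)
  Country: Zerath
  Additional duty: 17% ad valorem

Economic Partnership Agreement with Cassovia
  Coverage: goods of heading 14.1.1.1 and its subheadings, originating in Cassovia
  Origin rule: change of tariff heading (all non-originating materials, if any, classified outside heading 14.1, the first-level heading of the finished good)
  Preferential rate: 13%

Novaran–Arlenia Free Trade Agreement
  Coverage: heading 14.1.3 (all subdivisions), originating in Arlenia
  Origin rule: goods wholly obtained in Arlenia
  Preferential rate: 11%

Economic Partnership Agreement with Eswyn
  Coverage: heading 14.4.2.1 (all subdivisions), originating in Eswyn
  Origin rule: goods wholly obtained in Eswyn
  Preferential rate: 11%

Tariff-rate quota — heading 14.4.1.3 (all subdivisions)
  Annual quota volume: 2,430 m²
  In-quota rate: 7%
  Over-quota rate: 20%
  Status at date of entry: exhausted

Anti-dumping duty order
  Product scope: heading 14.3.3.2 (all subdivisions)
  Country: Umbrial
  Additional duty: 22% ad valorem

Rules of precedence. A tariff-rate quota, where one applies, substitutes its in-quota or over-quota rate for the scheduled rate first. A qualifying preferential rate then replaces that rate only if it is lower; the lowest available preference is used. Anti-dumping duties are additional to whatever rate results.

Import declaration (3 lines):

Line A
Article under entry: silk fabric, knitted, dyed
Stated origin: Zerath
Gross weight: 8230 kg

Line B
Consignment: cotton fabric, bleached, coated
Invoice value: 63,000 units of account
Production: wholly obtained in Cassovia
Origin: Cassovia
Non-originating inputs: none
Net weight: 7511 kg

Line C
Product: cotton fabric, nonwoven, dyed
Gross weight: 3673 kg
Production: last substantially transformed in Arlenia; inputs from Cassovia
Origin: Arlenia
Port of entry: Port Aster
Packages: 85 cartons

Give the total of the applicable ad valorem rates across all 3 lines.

Line A: silk → 14.3; knitted → 14.3.3; dyed → 14.3.3.1. Scheduled 13%. No special measure applies. → 13%.
Line B: cotton → 14.1; coated → 14.1.1; bleached → 14.1.1.1. Scheduled 27%. Cassovia agreement on 14.2: 14.1.1.1 not covered; Cassovia agreement on 14.1.1.1: CTH met → 13% available; preferential 13%. → 13%.
Line C: cotton → 14.1; nonwoven → 14.1.3; dyed → 14.1.3.3. Scheduled 11%. Arlenia agreement on 14.1.3: not wholly obtained. → 11%.
Sum: 13% + 13% + 11% = 37%.

37%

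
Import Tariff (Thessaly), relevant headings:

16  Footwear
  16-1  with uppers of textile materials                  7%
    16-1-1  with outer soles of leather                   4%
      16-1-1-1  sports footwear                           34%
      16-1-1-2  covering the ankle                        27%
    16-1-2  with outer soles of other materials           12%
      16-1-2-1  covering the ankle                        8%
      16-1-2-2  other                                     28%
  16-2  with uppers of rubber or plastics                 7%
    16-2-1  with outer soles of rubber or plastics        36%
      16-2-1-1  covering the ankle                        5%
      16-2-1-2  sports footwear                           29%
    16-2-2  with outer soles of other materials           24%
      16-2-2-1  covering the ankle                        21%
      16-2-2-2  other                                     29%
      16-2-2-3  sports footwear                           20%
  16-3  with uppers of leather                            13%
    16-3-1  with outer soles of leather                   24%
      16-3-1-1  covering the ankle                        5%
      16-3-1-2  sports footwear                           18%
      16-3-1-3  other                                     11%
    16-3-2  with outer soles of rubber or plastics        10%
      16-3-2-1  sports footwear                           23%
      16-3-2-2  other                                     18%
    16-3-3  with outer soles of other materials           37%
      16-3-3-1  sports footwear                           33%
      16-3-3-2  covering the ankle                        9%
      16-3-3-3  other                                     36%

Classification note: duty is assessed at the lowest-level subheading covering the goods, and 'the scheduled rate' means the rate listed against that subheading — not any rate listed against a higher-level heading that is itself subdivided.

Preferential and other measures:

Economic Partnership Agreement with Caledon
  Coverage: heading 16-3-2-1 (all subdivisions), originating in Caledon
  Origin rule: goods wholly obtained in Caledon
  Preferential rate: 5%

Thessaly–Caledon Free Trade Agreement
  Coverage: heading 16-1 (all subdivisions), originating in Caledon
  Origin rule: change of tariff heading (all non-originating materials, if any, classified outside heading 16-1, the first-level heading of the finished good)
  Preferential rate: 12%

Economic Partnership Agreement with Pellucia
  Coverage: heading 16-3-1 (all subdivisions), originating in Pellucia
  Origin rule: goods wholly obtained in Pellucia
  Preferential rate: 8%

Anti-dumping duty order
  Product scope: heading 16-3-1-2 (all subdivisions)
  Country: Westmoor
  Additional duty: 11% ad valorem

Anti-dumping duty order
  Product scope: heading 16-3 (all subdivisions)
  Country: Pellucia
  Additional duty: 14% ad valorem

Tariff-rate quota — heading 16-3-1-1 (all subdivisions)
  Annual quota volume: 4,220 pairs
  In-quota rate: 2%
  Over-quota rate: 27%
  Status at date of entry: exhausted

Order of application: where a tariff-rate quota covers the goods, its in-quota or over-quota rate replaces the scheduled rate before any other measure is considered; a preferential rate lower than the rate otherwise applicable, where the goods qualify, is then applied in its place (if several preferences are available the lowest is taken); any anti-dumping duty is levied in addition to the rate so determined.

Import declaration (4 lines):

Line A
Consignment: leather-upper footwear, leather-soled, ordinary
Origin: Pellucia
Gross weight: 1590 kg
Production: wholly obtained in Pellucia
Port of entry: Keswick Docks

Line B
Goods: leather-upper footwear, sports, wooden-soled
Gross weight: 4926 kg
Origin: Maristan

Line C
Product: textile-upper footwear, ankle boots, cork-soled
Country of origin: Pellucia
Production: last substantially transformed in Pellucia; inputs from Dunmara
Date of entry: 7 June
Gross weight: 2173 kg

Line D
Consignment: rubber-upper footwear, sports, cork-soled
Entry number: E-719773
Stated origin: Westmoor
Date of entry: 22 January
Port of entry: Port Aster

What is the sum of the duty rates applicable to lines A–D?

Line A: leather-upper → 16-3; leather-soled → 16-3-1; ordinary → 16-3-1-3. Scheduled 11%. Pellucia agreement on 16-3-1: wholly obtained → 8% available; preferential 8%; anti-dumping (Pellucia, 16-3): +14%; total 8% + 14% = 22%. → 22%.
Line B: leather-upper → 16-3; wooden-soled → 16-3-3; sports → 16-3-3-1. Scheduled 33%. No special measure applies. → 33%.
Line C: textile-upper → 16-1; cork-soled → 16-1-2; ankle boots → 16-1-2-1. Scheduled 8%. Pellucia agreement on 16-3-1: 16-1-2-1 not covered. → 8%.
Line D: rubber-upper → 16-2; cork-soled → 16-2-2; sports → 16-2-2-3. Scheduled 20%. No special measure applies. → 20%.
Sum: 22% + 33% + 8% + 20% = 83%.

83%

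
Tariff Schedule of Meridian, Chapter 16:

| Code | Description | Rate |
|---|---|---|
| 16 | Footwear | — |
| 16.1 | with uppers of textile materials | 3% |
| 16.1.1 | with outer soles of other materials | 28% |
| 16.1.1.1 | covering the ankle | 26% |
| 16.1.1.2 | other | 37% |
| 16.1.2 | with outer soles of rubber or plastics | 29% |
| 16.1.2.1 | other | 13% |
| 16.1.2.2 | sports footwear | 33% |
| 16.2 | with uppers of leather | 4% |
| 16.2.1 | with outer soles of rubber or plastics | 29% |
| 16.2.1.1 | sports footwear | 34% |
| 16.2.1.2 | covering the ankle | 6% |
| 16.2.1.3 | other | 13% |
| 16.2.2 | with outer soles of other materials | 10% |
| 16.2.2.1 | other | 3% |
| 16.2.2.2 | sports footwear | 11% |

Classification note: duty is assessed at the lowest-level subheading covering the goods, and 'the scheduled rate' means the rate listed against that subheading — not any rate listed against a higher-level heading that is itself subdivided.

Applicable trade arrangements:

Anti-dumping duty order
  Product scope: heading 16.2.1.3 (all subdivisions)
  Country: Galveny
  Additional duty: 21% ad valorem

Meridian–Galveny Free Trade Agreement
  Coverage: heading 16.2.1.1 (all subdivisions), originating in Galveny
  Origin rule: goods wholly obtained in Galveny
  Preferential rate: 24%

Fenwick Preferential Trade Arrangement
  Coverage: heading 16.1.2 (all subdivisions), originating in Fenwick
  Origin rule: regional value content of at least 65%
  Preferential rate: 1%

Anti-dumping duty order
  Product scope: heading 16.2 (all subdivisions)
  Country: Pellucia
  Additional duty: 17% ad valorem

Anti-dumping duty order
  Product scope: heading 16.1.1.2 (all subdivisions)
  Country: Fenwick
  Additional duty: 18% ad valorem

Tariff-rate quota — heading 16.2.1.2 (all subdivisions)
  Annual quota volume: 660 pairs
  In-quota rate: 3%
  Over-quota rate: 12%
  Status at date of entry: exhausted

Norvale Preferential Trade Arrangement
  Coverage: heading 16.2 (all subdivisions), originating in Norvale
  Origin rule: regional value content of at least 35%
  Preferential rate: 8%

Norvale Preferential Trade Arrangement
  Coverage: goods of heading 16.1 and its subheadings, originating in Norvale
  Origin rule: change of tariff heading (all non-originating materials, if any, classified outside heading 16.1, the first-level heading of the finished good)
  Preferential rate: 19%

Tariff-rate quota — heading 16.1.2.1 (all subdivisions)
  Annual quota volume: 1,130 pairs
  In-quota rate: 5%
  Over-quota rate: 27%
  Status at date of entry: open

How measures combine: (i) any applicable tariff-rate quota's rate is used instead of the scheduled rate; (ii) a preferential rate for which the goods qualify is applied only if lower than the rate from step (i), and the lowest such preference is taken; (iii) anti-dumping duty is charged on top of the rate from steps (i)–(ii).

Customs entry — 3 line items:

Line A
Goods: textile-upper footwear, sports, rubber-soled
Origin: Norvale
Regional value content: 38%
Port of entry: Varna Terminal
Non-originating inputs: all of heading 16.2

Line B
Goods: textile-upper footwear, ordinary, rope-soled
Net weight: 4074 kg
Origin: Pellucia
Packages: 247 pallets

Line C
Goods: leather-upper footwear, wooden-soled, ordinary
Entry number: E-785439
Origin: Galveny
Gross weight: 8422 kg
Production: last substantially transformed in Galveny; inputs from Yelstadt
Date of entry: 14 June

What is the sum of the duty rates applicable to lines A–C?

59%

Line A: textile-upper → 16.1; rubber-soled → 16.1.2; sports → 16.1.2.2. Scheduled 33%. Norvale agreement on 16.2: 16.1.2.2 not covered; Norvale agreement on 16.1: CTH met → 19% available; preferential 19%. → 19%.
Line B: textile-upper → 16.1; rope-soled → 16.1.1; ordinary → 16.1.1.2. Scheduled 37%. No special measure applies. → 37%.
Line C: leather-upper → 16.2; wooden-soled → 16.2.2; ordinary → 16.2.2.1. Scheduled 3%. Galveny agreement on 16.2.1.1: 16.2.2.1 not covered. → 3%.
Sum: 19% + 37% + 3% = 59%.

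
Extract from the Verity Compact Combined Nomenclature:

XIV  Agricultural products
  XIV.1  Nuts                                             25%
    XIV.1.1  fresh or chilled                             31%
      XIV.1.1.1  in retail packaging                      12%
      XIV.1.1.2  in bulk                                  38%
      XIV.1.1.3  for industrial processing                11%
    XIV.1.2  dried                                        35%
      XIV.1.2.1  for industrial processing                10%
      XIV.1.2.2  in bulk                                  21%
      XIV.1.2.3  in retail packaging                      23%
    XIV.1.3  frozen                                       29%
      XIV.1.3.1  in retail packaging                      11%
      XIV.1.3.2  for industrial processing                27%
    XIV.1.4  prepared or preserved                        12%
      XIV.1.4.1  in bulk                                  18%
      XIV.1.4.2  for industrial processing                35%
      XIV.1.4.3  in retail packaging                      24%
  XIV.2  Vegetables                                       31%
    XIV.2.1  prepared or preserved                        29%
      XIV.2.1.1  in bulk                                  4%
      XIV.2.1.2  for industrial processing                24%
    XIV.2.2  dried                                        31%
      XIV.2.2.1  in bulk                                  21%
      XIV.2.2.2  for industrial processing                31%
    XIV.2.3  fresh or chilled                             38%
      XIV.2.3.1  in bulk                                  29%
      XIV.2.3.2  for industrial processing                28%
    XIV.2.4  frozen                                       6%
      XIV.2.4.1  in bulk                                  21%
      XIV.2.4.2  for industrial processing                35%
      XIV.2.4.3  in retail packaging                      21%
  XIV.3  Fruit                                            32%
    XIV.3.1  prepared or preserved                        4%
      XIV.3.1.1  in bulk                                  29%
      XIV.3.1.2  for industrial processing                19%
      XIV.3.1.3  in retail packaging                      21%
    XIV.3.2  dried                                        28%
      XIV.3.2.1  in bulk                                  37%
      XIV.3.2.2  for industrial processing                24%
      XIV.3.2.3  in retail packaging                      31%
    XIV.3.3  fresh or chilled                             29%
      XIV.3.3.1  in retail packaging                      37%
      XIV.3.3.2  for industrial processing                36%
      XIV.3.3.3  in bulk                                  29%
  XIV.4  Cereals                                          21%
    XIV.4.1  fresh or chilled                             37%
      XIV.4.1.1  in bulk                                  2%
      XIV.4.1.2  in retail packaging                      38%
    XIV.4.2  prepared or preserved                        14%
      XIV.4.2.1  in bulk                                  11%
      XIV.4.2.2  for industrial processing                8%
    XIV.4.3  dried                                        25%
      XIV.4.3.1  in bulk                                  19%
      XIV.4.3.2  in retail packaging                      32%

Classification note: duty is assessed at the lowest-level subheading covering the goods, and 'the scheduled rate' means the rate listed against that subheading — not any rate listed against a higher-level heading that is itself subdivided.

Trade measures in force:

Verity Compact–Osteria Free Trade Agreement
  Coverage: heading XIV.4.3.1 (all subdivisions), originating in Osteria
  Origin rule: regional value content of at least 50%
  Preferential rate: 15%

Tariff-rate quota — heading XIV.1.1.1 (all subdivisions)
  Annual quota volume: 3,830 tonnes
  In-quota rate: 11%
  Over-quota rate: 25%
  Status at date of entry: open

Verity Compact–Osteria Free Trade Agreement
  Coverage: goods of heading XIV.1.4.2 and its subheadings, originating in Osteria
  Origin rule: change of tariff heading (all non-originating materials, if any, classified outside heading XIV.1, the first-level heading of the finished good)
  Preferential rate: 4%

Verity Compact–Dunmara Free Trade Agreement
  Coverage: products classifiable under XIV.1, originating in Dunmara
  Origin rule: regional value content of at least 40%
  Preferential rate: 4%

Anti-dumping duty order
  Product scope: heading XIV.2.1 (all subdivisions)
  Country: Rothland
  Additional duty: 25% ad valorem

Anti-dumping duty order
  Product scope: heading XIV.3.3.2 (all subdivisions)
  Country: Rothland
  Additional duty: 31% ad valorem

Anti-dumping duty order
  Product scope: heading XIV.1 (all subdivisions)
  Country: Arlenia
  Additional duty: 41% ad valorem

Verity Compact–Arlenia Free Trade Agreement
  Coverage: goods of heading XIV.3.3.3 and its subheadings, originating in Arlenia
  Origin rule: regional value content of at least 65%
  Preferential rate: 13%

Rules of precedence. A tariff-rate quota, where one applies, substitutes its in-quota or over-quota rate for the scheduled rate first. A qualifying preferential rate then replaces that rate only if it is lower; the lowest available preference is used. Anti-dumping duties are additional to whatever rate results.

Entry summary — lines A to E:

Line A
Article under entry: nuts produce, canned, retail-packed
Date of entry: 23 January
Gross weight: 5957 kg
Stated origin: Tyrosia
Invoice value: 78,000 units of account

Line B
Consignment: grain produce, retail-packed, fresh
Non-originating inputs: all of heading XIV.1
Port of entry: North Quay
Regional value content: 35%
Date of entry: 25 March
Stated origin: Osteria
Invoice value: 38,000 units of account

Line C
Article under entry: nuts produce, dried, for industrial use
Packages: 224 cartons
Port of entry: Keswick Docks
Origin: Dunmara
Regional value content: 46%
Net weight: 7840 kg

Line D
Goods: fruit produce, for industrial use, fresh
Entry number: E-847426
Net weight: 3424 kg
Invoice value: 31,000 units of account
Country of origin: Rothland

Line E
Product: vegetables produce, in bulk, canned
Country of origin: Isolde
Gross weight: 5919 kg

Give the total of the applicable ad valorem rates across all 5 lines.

Line A: nuts → XIV.1; canned → XIV.1.4; retail-packed → XIV.1.4.3. Scheduled 24%. No special measure applies. → 24%.
Line B: grain → XIV.4; fresh → XIV.4.1; retail-packed → XIV.4.1.2. Scheduled 38%. Osteria agreement on XIV.4.3.1: XIV.4.1.2 not covered; Osteria agreement on XIV.1.4.2: XIV.4.1.2 not covered. → 38%.
Line C: nuts → XIV.1; dried → XIV.1.2; for industrial use → XIV.1.2.1. Scheduled 10%. Dunmara agreement on XIV.1: RVC ≥ 40% → 4% available; preferential 4%. → 4%.
Line D: fruit → XIV.3; fresh → XIV.3.3; for industrial use → XIV.3.3.2. Scheduled 36%. anti-dumping (Rothland, XIV.3.3.2): +31%; total 36% + 31% = 67%. → 67%.
Line E: vegetables → XIV.2; canned → XIV.2.1; in bulk → XIV.2.1.1. Scheduled 4%. No special measure applies. → 4%.
Sum: 24% + 38% + 4% + 67% + 4% = 137%.

137%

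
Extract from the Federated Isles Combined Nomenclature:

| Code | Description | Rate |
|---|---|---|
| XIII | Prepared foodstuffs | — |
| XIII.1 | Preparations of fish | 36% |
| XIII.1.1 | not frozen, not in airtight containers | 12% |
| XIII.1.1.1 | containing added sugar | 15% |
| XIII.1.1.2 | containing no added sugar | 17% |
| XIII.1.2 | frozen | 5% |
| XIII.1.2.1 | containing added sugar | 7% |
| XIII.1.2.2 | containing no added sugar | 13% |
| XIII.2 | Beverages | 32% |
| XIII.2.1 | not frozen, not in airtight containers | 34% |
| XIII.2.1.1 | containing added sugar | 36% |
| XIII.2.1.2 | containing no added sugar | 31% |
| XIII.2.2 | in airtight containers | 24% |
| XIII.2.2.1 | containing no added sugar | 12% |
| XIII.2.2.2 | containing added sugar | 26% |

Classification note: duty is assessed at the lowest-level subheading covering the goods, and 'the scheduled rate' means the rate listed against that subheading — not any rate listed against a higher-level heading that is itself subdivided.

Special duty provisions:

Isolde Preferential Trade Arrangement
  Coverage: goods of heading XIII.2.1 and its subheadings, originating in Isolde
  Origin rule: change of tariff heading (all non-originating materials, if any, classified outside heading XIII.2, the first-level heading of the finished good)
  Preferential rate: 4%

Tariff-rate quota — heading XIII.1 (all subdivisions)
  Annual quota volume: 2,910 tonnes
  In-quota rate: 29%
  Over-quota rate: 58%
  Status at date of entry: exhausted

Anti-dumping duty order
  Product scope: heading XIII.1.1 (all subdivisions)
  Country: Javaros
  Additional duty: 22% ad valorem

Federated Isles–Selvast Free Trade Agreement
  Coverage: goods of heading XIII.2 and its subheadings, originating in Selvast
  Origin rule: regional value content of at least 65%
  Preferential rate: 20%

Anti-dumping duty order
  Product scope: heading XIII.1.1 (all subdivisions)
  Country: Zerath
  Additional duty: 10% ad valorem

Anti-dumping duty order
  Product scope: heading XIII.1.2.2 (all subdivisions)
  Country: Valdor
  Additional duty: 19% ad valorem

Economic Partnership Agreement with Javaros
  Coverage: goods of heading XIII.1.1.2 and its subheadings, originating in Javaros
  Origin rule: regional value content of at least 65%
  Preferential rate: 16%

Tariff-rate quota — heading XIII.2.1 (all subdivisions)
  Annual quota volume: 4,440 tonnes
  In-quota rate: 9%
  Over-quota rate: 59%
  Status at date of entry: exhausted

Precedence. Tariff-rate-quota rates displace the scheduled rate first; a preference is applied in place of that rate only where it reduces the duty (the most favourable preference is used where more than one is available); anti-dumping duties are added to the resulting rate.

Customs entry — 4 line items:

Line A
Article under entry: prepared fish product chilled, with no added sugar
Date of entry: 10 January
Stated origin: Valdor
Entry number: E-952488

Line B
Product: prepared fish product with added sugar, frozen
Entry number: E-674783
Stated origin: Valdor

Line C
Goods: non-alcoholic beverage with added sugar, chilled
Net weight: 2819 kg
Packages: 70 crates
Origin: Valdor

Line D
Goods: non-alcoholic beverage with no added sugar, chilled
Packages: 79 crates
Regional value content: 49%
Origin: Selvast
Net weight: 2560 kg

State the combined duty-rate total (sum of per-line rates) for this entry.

234%

Line A: prepared fish product → XIII.1; chilled → XIII.1.1; with no added sugar → XIII.1.1.2. Scheduled 17%. quota on XIII.1 exhausted → over-quota 58%. → 58%.
Line B: prepared fish product → XIII.1; frozen → XIII.1.2; with added sugar → XIII.1.2.1. Scheduled 7%. quota on XIII.1 exhausted → over-quota 58%. → 58%.
Line C: non-alcoholic beverage → XIII.2; chilled → XIII.2.1; with added sugar → XIII.2.1.1. Scheduled 36%. quota on XIII.2.1 exhausted → over-quota 59%. → 59%.
Line D: non-alcoholic beverage → XIII.2; chilled → XIII.2.1; with no added sugar → XIII.2.1.2. Scheduled 31%. quota on XIII.2.1 exhausted → over-quota 59%; Selvast agreement on XIII.2: RVC < 65%. → 59%.
Sum: 58% + 58% + 59% + 59% = 234%.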